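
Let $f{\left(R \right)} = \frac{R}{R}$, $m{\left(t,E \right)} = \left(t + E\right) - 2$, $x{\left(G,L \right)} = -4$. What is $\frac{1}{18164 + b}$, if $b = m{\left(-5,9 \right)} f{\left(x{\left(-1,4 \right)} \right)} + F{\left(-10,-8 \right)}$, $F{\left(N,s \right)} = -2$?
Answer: $\frac{1}{18164} \approx 5.5054 \cdot 10^{-5}$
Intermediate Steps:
$m{\left(t,E \right)} = -2 + E + t$ ($m{\left(t,E \right)} = \left(E + t\right) - 2 = -2 + E + t$)
$f{\left(R \right)} = 1$
$b = 0$ ($b = \left(-2 + 9 - 5\right) 1 - 2 = 2 \cdot 1 - 2 = 2 - 2 = 0$)
$\frac{1}{18164 + b} = \frac{1}{18164 + 0} = \frac{1}{18164}$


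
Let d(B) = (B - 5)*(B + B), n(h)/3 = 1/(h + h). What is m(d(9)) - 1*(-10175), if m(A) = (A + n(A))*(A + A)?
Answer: 20546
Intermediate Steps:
n(h) = 3/(2*h) (n(h) = 3/(h + h) = 3/((2*h)) = 3*(1/(2*h)) = 3/(2*h))
d(B) = 2*B*(-5 + B) (d(B) = (-5 + B)*(2*B) = 2*B*(-5 + B))
m(A) = 2*A*(A + 3/(2*A)) (m(A) = (A + 3/(2*A))*(A + A) = (A + 3/(2*A))*(2*A) = 2*A*(A + 3/(2*A)))
m(d(9)) - 1*(-10175) = (3 + 2*(2*9*(-5 + 9))**2) - 1*(-10175) = (3 + 2*(2*9*4)**2) + 10175 = (3 + 2*72**2) + 10175 = (3 + 2*5184) + 10175 = (3 + 10368) + 10175 = 10371 + 10175 = 20546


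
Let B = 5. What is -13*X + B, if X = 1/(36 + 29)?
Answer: 24/5 ≈ 4.8000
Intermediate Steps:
X = 1/65 ≈ 0.015385
-13*X + B = -13*1/65 + 5 = -1/5 + 5 = 24/5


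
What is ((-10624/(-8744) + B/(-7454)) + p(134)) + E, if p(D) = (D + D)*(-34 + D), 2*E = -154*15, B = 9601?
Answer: 208934913209/8147222 ≈ 25645.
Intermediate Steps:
E = -1155 (E = (-154*15)/2 = (½)*(-2310) = -1155)
p(D) = 2*D*(-34 + D) (p(D) = (2*D)*(-34 + D) = 2*D*(-34 + D))
((-10624/(-8744) + B/(-7454)) + p(134)) + E = ((-10624/(-8744) + 9601/(-7454)) + 2*134*(-34 + 134)) - 1155 = ((-10624*(-1/8744) + 9601*(-1/7454)) + 2*134*100) - 1155 = ((1328/1093 - 9601/7454) + 26800) - 1155 = (-594981/8147222 + 26800) - 1155 = 218344954619/8147222 - 1155 = 208934913209/8147222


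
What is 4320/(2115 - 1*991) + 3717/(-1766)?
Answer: 862803/496246 ≈ 1.7387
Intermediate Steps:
4320/(2115 - 1*991) + 3717/(-1766) = 4320/(2115 - 991) + 3717*(-1/1766) = 4320/1124 - 3717/1766 = 4320*(1/1124) - 3717/1766 = 1080/281 - 3717/1766 = 862803/496246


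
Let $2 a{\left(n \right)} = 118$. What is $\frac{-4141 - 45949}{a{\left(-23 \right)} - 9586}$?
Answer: $\frac{50090}{9527} \approx 5.2577$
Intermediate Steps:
$a{\left(n \right)} = 59$ ($a{\left(n \right)} = \frac{1}{2} \cdot 118 = 59$)
$\frac{-4141 - 45949}{a{\left(-23 \right)} - 9586} = \frac{-4141 - 45949}{59 - 9586} = - \frac{50090}{-9527} = \left(-50090\right) \left(- \frac{1}{9527}\right) = \frac{50090}{9527}$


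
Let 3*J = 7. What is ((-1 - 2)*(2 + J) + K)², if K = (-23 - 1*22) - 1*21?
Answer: 6241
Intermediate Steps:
J = 7/3 (J = (⅓)*7 = 7/3 ≈ 2.3333)
K = -66 (K = (-23 - 22) - 21 = -45 - 21 = -66)
((-1 - 2)*(2 + J) + K)² = ((-1 - 2)*(2 + 7/3) - 66)² = (-3*13/3 - 66)² = (-13 - 66)² = (-79)² = 6241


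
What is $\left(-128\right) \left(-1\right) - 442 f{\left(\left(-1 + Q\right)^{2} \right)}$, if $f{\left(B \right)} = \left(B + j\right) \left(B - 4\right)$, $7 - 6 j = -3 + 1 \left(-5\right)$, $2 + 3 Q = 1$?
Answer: $\frac{350708}{81} \approx 4329.7$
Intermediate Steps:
$Q = - \frac{1}{3}$ ($Q = - \frac{2}{3} + \frac{1}{3} \cdot 1 = - \frac{2}{3} + \frac{1}{3} = - \frac{1}{3} \approx -0.33333$)
$j = \frac{5}{2}$ ($j = \frac{7}{6} - \frac{-3 + 1 \left(-5\right)}{6} = \frac{7}{6} - \frac{-3 - 5}{6} = \frac{7}{6} - - \frac{4}{3} = \frac{7}{6} + \frac{4}{3} = \frac{5}{2} \approx 2.5$)
$f{\left(B \right)} = \left(-4 + B\right) \left(\frac{5}{2} + B\right)$ ($f{\left(B \right)} = \left(B + \frac{5}{2}\right) \left(B - 4\right) = \left(\frac{5}{2} + B\right) \left(-4 + B\right) = \left(-4 + B\right) \left(\frac{5}{2} + B\right)$)
$\left(-128\right) \left(-1\right) - 442 f{\left(\left(-1 + Q\right)^{2} \right)} = \left(-128\right) \left(-1\right) - 442 \left(-10 + \left(\left(-1 - \frac{1}{3}\right)^{2}\right)^{2} - \frac{3 \left(-1 - \frac{1}{3}\right)^{2}}{2}\right) = 128 - 442 \left(-10 + \left(\left(- \frac{4}{3}\right)^{2}\right)^{2} - \frac{3 \left(- \frac{4}{3}\right)^{2}}{2}\right) = 128 - 442 \left(-10 + \left(\frac{16}{9}\right)^{2} - \frac{8}{3}\right) = 128 - 442 \left(-10 + \frac{256}{81} - \frac{8}{3}\right) = 128 - - \frac{340340}{81} = 128 + \frac{340340}{81} = \frac{350708}{81}$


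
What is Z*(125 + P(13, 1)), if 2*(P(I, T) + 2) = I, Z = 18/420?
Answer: 111/20 ≈ 5.5500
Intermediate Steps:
Z = 3/70 (Z = 18*(1/420) = 3/70 ≈ 0.042857)
P(I, T) = -2 + I/2
Z*(125 + P(13, 1)) = 3*(125 + (-2 + (1/2)*13))/70 = 3*(125 + (-2 + 13/2))/70 = 3*(125 + 9/2)/70 = (3/70)*(259/2) = 111/20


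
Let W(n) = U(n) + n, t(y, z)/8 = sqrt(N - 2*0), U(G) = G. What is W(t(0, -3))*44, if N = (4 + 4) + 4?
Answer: 1408*sqrt(3) ≈ 2438.7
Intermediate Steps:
N = 12 (N = 8 + 4 = 12)
t(y, z) = 16*sqrt(3) (t(y, z) = 8*sqrt(12 - 2*0) = 8*sqrt(12 + 0) = 8*sqrt(12) = 8*(2*sqrt(3)) = 16*sqrt(3))
W(n) = 2*n (W(n) = n + n = 2*n)
W(t(0, -3))*44 = (2*(16*sqrt(3)))*44 = (32*sqrt(3))*44 = 1408*sqrt(3)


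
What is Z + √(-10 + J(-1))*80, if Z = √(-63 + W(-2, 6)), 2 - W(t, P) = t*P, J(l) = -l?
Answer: 247*I ≈ 247.0*I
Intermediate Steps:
W(t, P) = 2 - P*t (W(t, P) = 2 - t*P = 2 - P*t)
Z = 7*I (Z = √(-63 + (2 - 1*6*(-2))) = √(-63 + (2 + 12)) = √(-63 + 14) = √(-49) = 7*I ≈ 7.0*I)
Z + √(-10 + J(-1))*80 = 7*I + √(-10 - 1*(-1))*80 = 7*I + √(-10 + 1)*80 = 7*I + √(-9)*80 = 7*I + (3*I)*80 = 7*I + 240*I = 247*I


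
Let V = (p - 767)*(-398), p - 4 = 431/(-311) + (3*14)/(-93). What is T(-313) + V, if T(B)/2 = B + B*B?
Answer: 4817774596/9641 ≈ 4.9972e+5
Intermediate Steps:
T(B) = 2*B + 2*B**2 (T(B) = 2*(B + B*B) = 2*(B + B**2) = 2*B + 2*B**2)
p = 20849/9641 (p = 4 + (431/(-311) + (3*14)/(-93)) = 4 + (431*(-1/311) + 42*(-1/93)) = 4 + (-431/311 - 14/31) = 4 - 17715/9641 = 20849/9641 ≈ 2.1625)
V = 2934771604/9641 (V = (20849/9641 - 767)*(-398) = -7373798/9641*(-398) = 2934771604/9641 ≈ 3.0441e+5)
T(-313) + V = 2*(-313)*(1 - 313) + 2934771604/9641 = 2*(-313)*(-312) + 2934771604/9641 = 195312 + 2934771604/9641 = 4817774596/9641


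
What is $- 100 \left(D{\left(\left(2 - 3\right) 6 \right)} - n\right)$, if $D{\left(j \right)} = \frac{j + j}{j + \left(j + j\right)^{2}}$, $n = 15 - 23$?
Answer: $- \frac{18200}{23} \approx -791.3$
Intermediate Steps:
$n = -8$ ($n = 15 - 23 = -8$)
$D{\left(j \right)} = \frac{2 j}{j + 4 j^{2}}$ ($D{\left(j \right)} = \frac{2 j}{j + \left(2 j\right)^{2}} = \frac{2 j}{j + 4 j^{2}}$)
$- 100 \left(D{\left(\left(2 - 3\right) 6 \right)} - n\right) = - 100 \left(\frac{2}{1 + 4 \left(2 - 3\right) 6} - -8\right) = - 100 \left(\frac{2}{1 + 4 \left(\left(-1\right) 6\right)} + 8\right) = - 100 \left(\frac{2}{1 + 4 \left(-6\right)} + 8\right) = - 100 \left(\frac{2}{1 - 24} + 8\right) = - 100 \left(\frac{2}{-23} + 8\right) = - 100 \left(2 \left(- \frac{1}{23}\right) + 8\right) = - 100 \left(- \frac{2}{23} + 8\right) = \left(-100\right) \frac{182}{23} = - \frac{18200}{23}$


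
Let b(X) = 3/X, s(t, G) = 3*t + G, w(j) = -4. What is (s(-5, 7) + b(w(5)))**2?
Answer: 1225/16 ≈ 76.563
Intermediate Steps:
s(t, G) = G + 3*t
(s(-5, 7) + b(w(5)))**2 = ((7 + 3*(-5)) + 3/(-4))**2 = ((7 - 15) + 3*(-1/4))**2 = (-8 - 3/4)**2 = (-35/4)**2 = 1225/16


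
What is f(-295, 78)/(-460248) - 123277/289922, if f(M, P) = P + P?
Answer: -1182983761/2779917097 ≈ -0.42555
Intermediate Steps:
f(M, P) = 2*P
f(-295, 78)/(-460248) - 123277/289922 = (2*78)/(-460248) - 123277/289922 = 156*(-1/460248) - 123277*1/289922 = -13/38354 - 123277/289922 = -1182983761/2779917097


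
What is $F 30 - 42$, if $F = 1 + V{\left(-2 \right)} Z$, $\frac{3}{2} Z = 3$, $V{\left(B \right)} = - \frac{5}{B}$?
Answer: $138$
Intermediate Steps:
$Z = 2$ ($Z = \frac{2}{3} \cdot 3 = 2$)
$F = 6$ ($F = 1 + - \frac{5}{-2} \cdot 2 = 1 + \left(-5\right) \left(- \frac{1}{2}\right) 2 = 1 + \frac{5}{2} \cdot 2 = 1 + 5 = 6$)
$F 30 - 42 = 6 \cdot 30 - 42 = 180 - 42 = 138$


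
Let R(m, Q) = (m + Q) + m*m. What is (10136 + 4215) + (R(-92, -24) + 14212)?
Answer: 36911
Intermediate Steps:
R(m, Q) = Q + m + m² (R(m, Q) = (Q + m) + m² = Q + m + m²)
(10136 + 4215) + (R(-92, -24) + 14212) = (10136 + 4215) + ((-24 - 92 + (-92)²) + 14212) = 14351 + ((-24 - 92 + 8464) + 14212) = 14351 + (8348 + 14212) = 14351 + 22560 = 36911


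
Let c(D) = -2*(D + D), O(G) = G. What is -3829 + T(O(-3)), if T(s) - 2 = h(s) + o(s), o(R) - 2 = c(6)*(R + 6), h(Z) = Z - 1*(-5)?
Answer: -3895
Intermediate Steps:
c(D) = -4*D
h(Z) = 5 + Z (h(Z) = Z + 5 = 5 + Z)
o(R) = -142 - 24*R (o(R) = 2 + (-4*6)*(R + 6) = 2 - 24*(6 + R) = 2 + (-144 - 24*R) = -142 - 24*R)
T(s) = -135 - 23*s (T(s) = 2 + ((5 + s) + (-142 - 24*s)) = 2 + (-137 - 23*s) = -135 - 23*s)
-3829 + T(O(-3)) = -3829 + (-135 - 23*(-3)) = -3829 + (-135 + 69) = -3829 - 66 = -3895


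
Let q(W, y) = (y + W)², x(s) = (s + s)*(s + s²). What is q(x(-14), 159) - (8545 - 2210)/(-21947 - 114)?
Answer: 537714136444/22061 ≈ 2.4374e+7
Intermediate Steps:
x(s) = 2*s*(s + s²) (x(s) = (2*s)*(s + s²) = 2*s*(s + s²))
q(W, y) = (W + y)²
q(x(-14), 159) - (8545 - 2210)/(-21947 - 114) = (2*(-14)²*(1 - 14) + 159)² - (8545 - 2210)/(-21947 - 114) = (2*196*(-13) + 159)² - 6335/(-22061) = (-5096 + 159)² - 6335*(-1)/22061 = (-4937)² - 1*(-6335/22061) = 24373969 + 6335/22061 = 537714136444/22061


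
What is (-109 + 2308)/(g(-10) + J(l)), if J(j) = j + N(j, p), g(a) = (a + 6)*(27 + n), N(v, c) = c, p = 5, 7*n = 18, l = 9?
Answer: -15393/730 ≈ -21.086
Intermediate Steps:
n = 18/7 (n = (⅐)*18 = 18/7 ≈ 2.5714)
g(a) = 1242/7 + 207*a/7 (g(a) = (a + 6)*(27 + 18/7) = (6 + a)*(207/7) = 1242/7 + 207*a/7)
J(j) = 5 + j (J(j) = j + 5 = 5 + j)
(-109 + 2308)/(g(-10) + J(l)) = (-109 + 2308)/((1242/7 + (207/7)*(-10)) + (5 + 9)) = 2199/((1242/7 - 2070/7) + 14) = 2199/(-828/7 + 14) = 2199/(-730/7) = 2199*(-7/730) = -15393/730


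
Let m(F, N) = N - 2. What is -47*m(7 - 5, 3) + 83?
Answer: 36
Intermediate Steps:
m(F, N) = -2 + N
-47*m(7 - 5, 3) + 83 = -47*(-2 + 3) + 83 = -47*1 + 83 = -47 + 83 = 36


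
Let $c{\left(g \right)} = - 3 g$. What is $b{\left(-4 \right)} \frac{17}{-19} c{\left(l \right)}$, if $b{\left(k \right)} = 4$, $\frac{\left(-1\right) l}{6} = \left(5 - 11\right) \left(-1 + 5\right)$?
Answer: $\frac{29376}{19} \approx 1546.1$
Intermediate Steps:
$l = 144$ ($l = - 6 \left(5 - 11\right) \left(-1 + 5\right) = - 6 \left(5 - 11\right) 4 = - 6 \left(\left(-6\right) 4\right) = \left(-6\right) \left(-24\right) = 144$)
$b{\left(-4 \right)} \frac{17}{-19} c{\left(l \right)} = 4 \frac{17}{-19} \left(\left(-3\right) 144\right) = 4 \cdot 17 \left(- \frac{1}{19}\right) \left(-432\right) = 4 \left(- \frac{17}{19}\right) \left(-432\right) = \left(- \frac{68}{19}\right) \left(-432\right) = \frac{29376}{19}$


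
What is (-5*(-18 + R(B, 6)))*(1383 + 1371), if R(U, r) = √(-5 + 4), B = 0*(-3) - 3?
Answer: 247860 - 13770*I ≈ 2.4786e+5 - 13770.0*I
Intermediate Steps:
B = -3 (B = 0 - 3 = -3)
R(U, r) = I (R(U, r) = √(-1) = I)
(-5*(-18 + R(B, 6)))*(1383 + 1371) = (-5*(-18 + I))*(1383 + 1371) = (90 - 5*I)*2754 = 247860 - 13770*I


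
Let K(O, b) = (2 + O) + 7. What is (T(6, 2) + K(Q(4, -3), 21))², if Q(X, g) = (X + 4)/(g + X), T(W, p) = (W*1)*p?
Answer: 841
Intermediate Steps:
T(W, p) = W*p
Q(X, g) = (4 + X)/(X + g)
K(O, b) = 9 + O
(T(6, 2) + K(Q(4, -3), 21))² = (6*2 + (9 + (4 + 4)/(4 - 3)))² = (12 + (9 + 8/1))² = (12 + (9 + 1*8))² = (12 + (9 + 8))² = (12 + 17)² = 29² = 841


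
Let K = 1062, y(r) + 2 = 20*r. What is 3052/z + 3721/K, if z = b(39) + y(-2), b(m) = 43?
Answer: 3244945/1062 ≈ 3055.5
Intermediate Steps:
y(r) = -2 + 20*r
z = 1 (z = 43 + (-2 + 20*(-2)) = 43 + (-2 - 40) = 43 - 42 = 1)
3052/z + 3721/K = 3052/1 + 3721/1062 = 3052*1 + 3721*(1/1062) = 3052 + 3721/1062 = 3244945/1062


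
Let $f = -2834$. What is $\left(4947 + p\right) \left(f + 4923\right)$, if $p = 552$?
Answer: $11487411$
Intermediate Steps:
$\left(4947 + p\right) \left(f + 4923\right) = \left(4947 + 552\right) \left(-2834 + 4923\right) = 5499 \cdot 2089 = 11487411$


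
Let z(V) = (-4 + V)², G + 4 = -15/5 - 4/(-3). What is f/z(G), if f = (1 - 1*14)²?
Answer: 1521/841 ≈ 1.8086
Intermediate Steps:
G = -17/3 (G = -4 + (-15/5 - 4/(-3)) = -4 + (-15*⅕ - 4*(-⅓)) = -4 + (-3 + 4/3) = -4 - 5/3 = -17/3 ≈ -5.6667)
f = 169 (f = (1 - 14)² = (-13)² = 169)
f/z(G) = 169/((-4 - 17/3)²) = 169/((-29/3)²) = 169/(841/9) = 169*(9/841) = 1521/841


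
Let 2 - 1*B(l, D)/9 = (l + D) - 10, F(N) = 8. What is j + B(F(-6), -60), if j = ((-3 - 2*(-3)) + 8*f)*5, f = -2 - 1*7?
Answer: 231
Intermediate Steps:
f = -9 (f = -2 - 7 = -9)
B(l, D) = 108 - 9*D - 9*l (B(l, D) = 18 - 9*((l + D) - 10) = 18 - 9*((D + l) - 10) = 18 - 9*(-10 + D + l) = 18 + (90 - 9*D - 9*l) = 108 - 9*D - 9*l)
j = -345 (j = ((-3 - 2*(-3)) + 8*(-9))*5 = ((-3 + 6) - 72)*5 = (3 - 72)*5 = -69*5 = -345)
j + B(F(-6), -60) = -345 + (108 - 9*(-60) - 9*8) = -345 + (108 + 540 - 72) = -345 + 576 = 231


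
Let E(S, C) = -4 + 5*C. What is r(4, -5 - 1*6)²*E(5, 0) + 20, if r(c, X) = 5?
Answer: -80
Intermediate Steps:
r(4, -5 - 1*6)²*E(5, 0) + 20 = 5²*(-4 + 5*0) + 20 = 25*(-4 + 0) + 20 = 25*(-4) + 20 = -100 + 20 = -80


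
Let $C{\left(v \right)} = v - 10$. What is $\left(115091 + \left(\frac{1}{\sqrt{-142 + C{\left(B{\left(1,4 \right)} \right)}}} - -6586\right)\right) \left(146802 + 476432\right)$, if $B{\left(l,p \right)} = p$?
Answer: $75833243418 - \frac{311617 i \sqrt{37}}{37} \approx 7.5833 \cdot 10^{10} - 51230.0 i$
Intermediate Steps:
$C{\left(v \right)} = -10 + v$
$\left(115091 + \left(\frac{1}{\sqrt{-142 + C{\left(B{\left(1,4 \right)} \right)}}} - -6586\right)\right) \left(146802 + 476432\right) = \left(115091 + \left(\frac{1}{\sqrt{-142 + \left(-10 + 4\right)}} - -6586\right)\right) \left(146802 + 476432\right) = \left(115091 + \left(\frac{1}{\sqrt{-142 - 6}} + 6586\right)\right) 623234 = \left(115091 + \left(\frac{1}{\sqrt{-148}} + 6586\right)\right) 623234 = \left(115091 + \left(\frac{1}{2 i \sqrt{37}} + 6586\right)\right) 623234 = \left(115091 + \left(- \frac{i \sqrt{37}}{74} + 6586\right)\right) 623234 = \left(115091 + \left(6586 - \frac{i \sqrt{37}}{74}\right)\right) 623234 = \left(121677 - \frac{i \sqrt{37}}{74}\right) 623234 = 75833243418 - \frac{311617 i \sqrt{37}}{37}$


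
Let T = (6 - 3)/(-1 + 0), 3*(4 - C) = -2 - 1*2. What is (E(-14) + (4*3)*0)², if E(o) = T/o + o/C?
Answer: 18225/3136 ≈ 5.8115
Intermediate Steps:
C = 16/3 (C = 4 - (-2 - 1*2)/3 = 4 - (-2 - 2)/3 = 4 - ⅓*(-4) = 4 + 4/3 = 16/3 ≈ 5.3333)
T = -3 (T = 3/(-1) = 3*(-1) = -3)
E(o) = -3/o + 3*o/16 (E(o) = -3/o + o/(16/3) = -3/o + o*(3/16) = -3/o + 3*o/16)
(E(-14) + (4*3)*0)² = ((-3/(-14) + (3/16)*(-14)) + (4*3)*0)² = ((-3*(-1/14) - 21/8) + 12*0)² = ((3/14 - 21/8) + 0)² = (-135/56 + 0)² = (-135/56)² = 18225/3136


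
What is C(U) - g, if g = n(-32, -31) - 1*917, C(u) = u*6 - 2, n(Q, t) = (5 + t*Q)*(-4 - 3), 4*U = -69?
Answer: 15581/2 ≈ 7790.5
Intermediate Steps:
U = -69/4 (U = (¼)*(-69) = -69/4 ≈ -17.250)
n(Q, t) = -35 - 7*Q*t (n(Q, t) = (5 + Q*t)*(-7) = -35 - 7*Q*t)
C(u) = -2 + 6*u (C(u) = 6*u - 2 = -2 + 6*u)
g = -7896 (g = (-35 - 7*(-32)*(-31)) - 1*917 = (-35 - 6944) - 917 = -6979 - 917 = -7896)
C(U) - g = (-2 + 6*(-69/4)) - 1*(-7896) = (-2 - 207/2) + 7896 = -211/2 + 7896 = 15581/2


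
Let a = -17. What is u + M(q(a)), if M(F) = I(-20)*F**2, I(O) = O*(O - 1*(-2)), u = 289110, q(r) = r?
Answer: 393150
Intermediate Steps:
I(O) = O*(2 + O) (I(O) = O*(O + 2) = O*(2 + O))
M(F) = 360*F**2 (M(F) = (-20*(2 - 20))*F**2 = (-20*(-18))*F**2 = 360*F**2)
u + M(q(a)) = 289110 + 360*(-17)**2 = 289110 + 360*289 = 289110 + 104040 = 393150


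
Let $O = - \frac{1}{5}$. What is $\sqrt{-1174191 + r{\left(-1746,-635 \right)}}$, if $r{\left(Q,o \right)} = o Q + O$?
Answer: $\frac{i \sqrt{1637030}}{5} \approx 255.89 i$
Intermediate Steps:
$O = - \frac{1}{5}$ ($O = \left(-1\right) \frac{1}{5} = - \frac{1}{5} \approx -0.2$)
$r{\left(Q,o \right)} = - \frac{1}{5} + Q o$ ($r{\left(Q,o \right)} = o Q - \frac{1}{5} = Q o - \frac{1}{5} = - \frac{1}{5} + Q o$)
$\sqrt{-1174191 + r{\left(-1746,-635 \right)}} = \sqrt{-1174191 - - \frac{5543549}{5}} = \sqrt{-1174191 + \left(- \frac{1}{5} + 1108710\right)} = \sqrt{-1174191 + \frac{5543549}{5}} = \sqrt{- \frac{327406}{5}} = \frac{i \sqrt{1637030}}{5}$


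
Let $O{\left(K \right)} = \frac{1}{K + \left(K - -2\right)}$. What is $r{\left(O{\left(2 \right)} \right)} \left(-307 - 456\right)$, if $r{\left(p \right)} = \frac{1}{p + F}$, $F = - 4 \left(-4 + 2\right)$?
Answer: $- \frac{654}{7} \approx -93.429$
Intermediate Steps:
$O{\left(K \right)} = \frac{1}{2 + 2 K}$ ($O{\left(K \right)} = \frac{1}{K + \left(K + 2\right)} = \frac{1}{K + \left(2 + K\right)} = \frac{1}{2 + 2 K}$)
$F = 8$ ($F = \left(-4\right) \left(-2\right) = 8$)
$r{\left(p \right)} = \frac{1}{8 + p}$ ($r{\left(p \right)} = \frac{1}{p + 8} = \frac{1}{8 + p}$)
$r{\left(O{\left(2 \right)} \right)} \left(-307 - 456\right) = \frac{-307 - 456}{8 + \frac{1}{2 \left(1 + 2\right)}} = \frac{1}{8 + \frac{1}{2 \cdot 3}} \left(-763\right) = \frac{1}{8 + \frac{1}{2} \cdot \frac{1}{3}} \left(-763\right) = \frac{1}{8 + \frac{1}{6}} \left(-763\right) = \frac{1}{\frac{49}{6}} \left(-763\right) = \frac{6}{49} \left(-763\right) = - \frac{654}{7}$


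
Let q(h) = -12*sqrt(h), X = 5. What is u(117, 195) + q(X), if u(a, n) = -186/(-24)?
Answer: 31/4 - 12*sqrt(5) ≈ -19.083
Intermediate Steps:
u(a, n) = 31/4 (u(a, n) = -186*(-1/24) = 31/4)
u(117, 195) + q(X) = 31/4 - 12*sqrt(5)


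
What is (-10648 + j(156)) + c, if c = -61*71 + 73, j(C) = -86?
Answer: -14992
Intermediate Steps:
c = -4258 (c = -4331 + 73 = -4258)
(-10648 + j(156)) + c = (-10648 - 86) - 4258 = -10734 - 4258 = -14992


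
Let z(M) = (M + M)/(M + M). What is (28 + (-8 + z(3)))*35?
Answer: 735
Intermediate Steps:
z(M) = 1 (z(M) = (2*M)/((2*M)) = (2*M)*(1/(2*M)) = 1)
(28 + (-8 + z(3)))*35 = (28 + (-8 + 1))*35 = (28 - 7)*35 = 21*35 = 735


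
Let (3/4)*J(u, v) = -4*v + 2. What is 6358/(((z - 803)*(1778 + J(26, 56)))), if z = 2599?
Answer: 3179/1330836 ≈ 0.0023887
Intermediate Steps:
J(u, v) = 8/3 - 16*v/3 (J(u, v) = 4*(-4*v + 2)/3 = 4*(2 - 4*v)/3 = 8/3 - 16*v/3)
6358/(((z - 803)*(1778 + J(26, 56)))) = 6358/(((2599 - 803)*(1778 + (8/3 - 16/3*56)))) = 6358/((1796*(1778 + (8/3 - 896/3)))) = 6358/((1796*(1778 - 296))) = 6358/((1796*1482)) = 6358/2661672 = 6358*(1/2661672) = 3179/1330836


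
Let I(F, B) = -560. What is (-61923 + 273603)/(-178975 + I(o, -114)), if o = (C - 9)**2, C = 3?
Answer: -14112/11969 ≈ -1.1790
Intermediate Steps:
o = 36 (o = (3 - 9)**2 = (-6)**2 = 36)
(-61923 + 273603)/(-178975 + I(o, -114)) = (-61923 + 273603)/(-178975 - 560) = 211680/(-179535) = 211680*(-1/179535) = -14112/11969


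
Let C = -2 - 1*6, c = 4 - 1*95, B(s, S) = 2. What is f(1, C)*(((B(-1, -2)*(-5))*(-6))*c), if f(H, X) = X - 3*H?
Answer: 60060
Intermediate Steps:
c = -91 (c = 4 - 95 = -91)
C = -8 (C = -2 - 6 = -8)
f(1, C)*(((B(-1, -2)*(-5))*(-6))*c) = (-8 - 3*1)*(((2*(-5))*(-6))*(-91)) = (-8 - 3)*(-10*(-6)*(-91)) = -660*(-91) = -11*(-5460) = 60060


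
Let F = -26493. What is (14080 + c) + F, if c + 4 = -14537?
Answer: -26954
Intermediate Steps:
c = -14541 (c = -4 - 14537 = -14541)
(14080 + c) + F = (14080 - 14541) - 26493 = -461 - 26493 = -26954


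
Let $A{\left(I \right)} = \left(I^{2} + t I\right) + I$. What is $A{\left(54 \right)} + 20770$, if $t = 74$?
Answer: $27736$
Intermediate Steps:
$A{\left(I \right)} = I^{2} + 75 I$ ($A{\left(I \right)} = \left(I^{2} + 74 I\right) + I = I^{2} + 75 I$)
$A{\left(54 \right)} + 20770 = 54 \left(75 + 54\right) + 20770 = 54 \cdot 129 + 20770 = 6966 + 20770 = 27736$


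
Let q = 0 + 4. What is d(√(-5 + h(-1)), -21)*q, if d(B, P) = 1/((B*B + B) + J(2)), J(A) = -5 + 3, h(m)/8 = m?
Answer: -30/119 - 2*I*√13/119 ≈ -0.2521 - 0.060597*I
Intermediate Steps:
h(m) = 8*m
J(A) = -2
d(B, P) = 1/(-2 + B + B²) (d(B, P) = 1/((B*B + B) - 2) = 1/((B² + B) - 2) = 1/((B + B²) - 2) = 1/(-2 + B + B²))
q = 4
d(√(-5 + h(-1)), -21)*q = 4/(-2 + √(-5 + 8*(-1)) + (√(-5 + 8*(-1)))²) = 4/(-2 + √(-5 - 8) + (√(-5 - 8))²) = 4/(-2 + √(-13) + (√(-13))²) = 4/(-2 + I*√13 + (I*√13)²) = 4/(-2 + I*√13 - 13) = 4/(-15 + I*√13)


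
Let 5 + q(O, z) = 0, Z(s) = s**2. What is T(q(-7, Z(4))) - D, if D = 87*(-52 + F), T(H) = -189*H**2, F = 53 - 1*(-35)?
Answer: -7857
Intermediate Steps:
F = 88 (F = 53 + 35 = 88)
q(O, z) = -5 (q(O, z) = -5 + 0 = -5)
D = 3132 (D = 87*(-52 + 88) = 87*36 = 3132)
T(q(-7, Z(4))) - D = -189*(-5)**2 - 1*3132 = -189*25 - 3132 = -4725 - 3132 = -7857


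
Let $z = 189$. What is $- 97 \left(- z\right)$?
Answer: $18333$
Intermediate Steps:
$- 97 \left(- z\right) = - 97 \left(\left(-1\right) 189\right) = \left(-97\right) \left(-189\right) = 18333$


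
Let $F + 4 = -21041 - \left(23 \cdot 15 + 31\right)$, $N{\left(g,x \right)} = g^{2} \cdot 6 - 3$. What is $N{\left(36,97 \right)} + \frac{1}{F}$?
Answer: $\frac{166505432}{21421} \approx 7773.0$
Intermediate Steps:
$N{\left(g,x \right)} = -3 + 6 g^{2}$ ($N{\left(g,x \right)} = 6 g^{2} - 3 = -3 + 6 g^{2}$)
$F = -21421$ ($F = -4 - \left(21072 + 345\right) = -4 - 21417 = -21421$)
$N{\left(36,97 \right)} + \frac{1}{F} = \left(-3 + 6 \cdot 36^{2}\right) + \frac{1}{-21421} = \left(-3 + 6 \cdot 1296\right) - \frac{1}{21421} = \left(-3 + 7776\right) - \frac{1}{21421} = 7773 - \frac{1}{21421} = \frac{166505432}{21421}$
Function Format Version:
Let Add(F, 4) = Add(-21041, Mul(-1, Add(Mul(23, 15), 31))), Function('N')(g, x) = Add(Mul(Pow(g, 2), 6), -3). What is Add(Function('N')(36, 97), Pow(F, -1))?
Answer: Rational(166505432, 21421) ≈ 7773.0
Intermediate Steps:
Function('N')(g, x) = Add(-3, Mul(6, Pow(g, 2))) (Function('N')(g, x) = Add(Mul(6, Pow(g, 2)), -3) = Add(-3, Mul(6, Pow(g, 2))))
F = -21421 (F = Add(-4, Add(-21041, Mul(-1, Add(Mul(23, 15), 31)))) = Add(-4, Add(-21041, Mul(-1, Add(345, 31)))) = Add(-4, Add(-21041, Mul(-1, 376))) = Add(-4, Add(-21041, -376)) = Add(-4, -21417) = -21421)
Add(Function('N')(36, 97), Pow(F, -1)) = Add(Add(-3, Mul(6, Pow(36, 2))), Pow(-21421, -1)) = Add(Add(-3, Mul(6, 1296)), Rational(-1, 21421)) = Add(Add(-3, 7776), Rational(-1, 21421)) = Add(7773, Rational(-1, 21421)) = Rational(166505432, 21421)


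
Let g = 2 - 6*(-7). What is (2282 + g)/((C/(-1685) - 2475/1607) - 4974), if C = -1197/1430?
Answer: -9006613573100/19266020144571 ≈ -0.46749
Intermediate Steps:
C = -1197/1430 (C = -1197*1/1430 = -1197/1430 ≈ -0.83706)
g = 44 (g = 2 + 42 = 44)
(2282 + g)/((C/(-1685) - 2475/1607) - 4974) = (2282 + 44)/((-1197/1430/(-1685) - 2475/1607) - 4974) = 2326/((-1197/1430*(-1/1685) - 2475*1/1607) - 4974) = 2326/((1197/2409550 - 2475/1607) - 4974) = 2326/(-5961712671/3872146850 - 4974) = 2326/(-19266020144571/3872146850) = 2326*(-3872146850/19266020144571) = -9006613573100/19266020144571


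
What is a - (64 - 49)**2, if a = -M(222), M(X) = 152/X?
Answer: -25051/111 ≈ -225.68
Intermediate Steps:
a = -76/111 (a = -152/222 = -1*76/111 = -76/111 ≈ -0.68468)
a - (64 - 49)**2 = -76/111 - (64 - 49)**2 = -76/111 - 1*15**2 = -76/111 - 1*225 = -76/111 - 225 = -25051/111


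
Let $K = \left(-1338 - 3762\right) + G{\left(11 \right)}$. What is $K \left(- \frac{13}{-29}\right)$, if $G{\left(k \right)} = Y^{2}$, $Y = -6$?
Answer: $- \frac{65832}{29} \approx -2270.1$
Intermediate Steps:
$G{\left(k \right)} = 36$ ($G{\left(k \right)} = \left(-6\right)^{2} = 36$)
$K = -5064$ ($K = \left(-1338 - 3762\right) + 36 = -5100 + 36 = -5064$)
$K \left(- \frac{13}{-29}\right) = - 5064 \left(- \frac{13}{-29}\right) = - 5064 \left(\left(-13\right) \left(- \frac{1}{29}\right)\right) = \left(-5064\right) \frac{13}{29} = - \frac{65832}{29}$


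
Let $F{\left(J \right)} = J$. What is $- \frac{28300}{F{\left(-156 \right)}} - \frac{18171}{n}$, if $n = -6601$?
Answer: $\frac{47410744}{257439} \approx 184.16$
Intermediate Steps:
$- \frac{28300}{F{\left(-156 \right)}} - \frac{18171}{n} = - \frac{28300}{-156} - \frac{18171}{-6601} = \left(-28300\right) \left(- \frac{1}{156}\right) - - \frac{18171}{6601} = \frac{7075}{39} + \frac{18171}{6601} = \frac{47410744}{257439}$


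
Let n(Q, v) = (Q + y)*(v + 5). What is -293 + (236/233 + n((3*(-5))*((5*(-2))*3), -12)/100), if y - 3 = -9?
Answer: -1881866/5825 ≈ -323.07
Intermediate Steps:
y = -6 (y = 3 - 9 = -6)
n(Q, v) = (-6 + Q)*(5 + v) (n(Q, v) = (Q - 6)*(v + 5) = (-6 + Q)*(5 + v))
-293 + (236/233 + n((3*(-5))*((5*(-2))*3), -12)/100) = -293 + (236/233 + (-30 - 6*(-12) + 5*((3*(-5))*((5*(-2))*3)) + ((3*(-5))*((5*(-2))*3))*(-12))/100) = -293 + (236*(1/233) + (-30 + 72 + 5*(-(-150)*3) - (-150)*3*(-12))*(1/100)) = -293 + (236/233 + (-30 + 72 + 5*(-15*(-30)) - 15*(-30)*(-12))*(1/100)) = -293 + (236/233 + (-30 + 72 + 5*450 + 450*(-12))*(1/100)) = -293 + (236/233 + (-30 + 72 + 2250 - 5400)*(1/100)) = -293 + (236/233 - 3108*1/100) = -293 + (236/233 - 777/25) = -293 - 175141/5825 = -1881866/5825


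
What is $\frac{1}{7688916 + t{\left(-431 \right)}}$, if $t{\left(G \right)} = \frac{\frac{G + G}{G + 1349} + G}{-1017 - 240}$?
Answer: $\frac{576963}{4436220240368} \approx 1.3006 \cdot 10^{-7}$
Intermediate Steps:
$t{\left(G \right)} = - \frac{G}{1257} - \frac{2 G}{1257 \left(1349 + G\right)}$ ($t{\left(G \right)} = \frac{\frac{2 G}{1349 + G} + G}{-1257} = \left(\frac{2 G}{1349 + G} + G\right) \left(- \frac{1}{1257}\right) = \left(G + \frac{2 G}{1349 + G}\right) \left(- \frac{1}{1257}\right) = - \frac{G}{1257} - \frac{2 G}{1257 \left(1349 + G\right)}$)
$\frac{1}{7688916 + t{\left(-431 \right)}} = \frac{1}{7688916 - - \frac{431 \left(1351 - 431\right)}{1695693 + 1257 \left(-431\right)}} = \frac{1}{7688916 - \left(-431\right) \frac{1}{1695693 - 541767} \cdot 920} = \frac{1}{7688916 - \left(-431\right) \frac{1}{1153926} \cdot 920} = \frac{1}{7688916 + \frac{198260}{576963}} = \frac{1}{\frac{4436220240368}{576963}} = \frac{576963}{4436220240368}$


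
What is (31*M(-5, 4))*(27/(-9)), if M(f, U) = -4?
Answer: 372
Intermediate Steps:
(31*M(-5, 4))*(27/(-9)) = (31*(-4))*(27/(-9)) = -3348*(-1)/9 = -124*(-3) = 372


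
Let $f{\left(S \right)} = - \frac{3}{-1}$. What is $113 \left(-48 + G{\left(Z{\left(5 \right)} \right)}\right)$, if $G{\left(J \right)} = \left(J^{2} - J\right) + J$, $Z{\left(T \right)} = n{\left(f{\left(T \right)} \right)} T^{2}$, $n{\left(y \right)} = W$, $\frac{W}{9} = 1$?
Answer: $5715201$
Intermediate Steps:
$f{\left(S \right)} = 3$ ($f{\left(S \right)} = \left(-3\right) \left(-1\right) = 3$)
$W = 9$ ($W = 9 \cdot 1 = 9$)
$n{\left(y \right)} = 9$
$Z{\left(T \right)} = 9 T^{2}$
$G{\left(J \right)} = J^{2}$
$113 \left(-48 + G{\left(Z{\left(5 \right)} \right)}\right) = 113 \left(-48 + \left(9 \cdot 5^{2}\right)^{2}\right) = 113 \left(-48 + \left(9 \cdot 25\right)^{2}\right) = 113 \left(-48 + 225^{2}\right) = 113 \left(-48 + 50625\right) = 113 \cdot 50577 = 5715201$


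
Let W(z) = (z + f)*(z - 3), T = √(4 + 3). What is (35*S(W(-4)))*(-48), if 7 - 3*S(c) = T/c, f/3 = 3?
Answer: -3920 - 16*√7 ≈ -3962.3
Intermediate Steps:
f = 9 (f = 3*3 = 9)
T = √7 ≈ 2.6458
W(z) = (-3 + z)*(9 + z) (W(z) = (z + 9)*(z - 3) = (9 + z)*(-3 + z) = (-3 + z)*(9 + z))
S(c) = 7/3 - √7/(3*c)
(35*S(W(-4)))*(-48) = (35*((-√7 + 7*(-27 + (-4)² + 6*(-4)))/(3*(-27 + (-4)² + 6*(-4)))))*(-48) = (35*((-√7 + 7*(-27 + 16 - 24))/(3*(-27 + 16 - 24))))*(-48) = (35*((⅓)*(-√7 + 7*(-35))/(-35)))*(-48) = (35*((⅓)*(-1/35)*(-√7 - 245)))*(-48) = (35*((⅓)*(-1/35)*(-245 - √7)))*(-48) = (35*(7/3 + √7/105))*(-48) = (245/3 + √7/3)*(-48) = -3920 - 16*√7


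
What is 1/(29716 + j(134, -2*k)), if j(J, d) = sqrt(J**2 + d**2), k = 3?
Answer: 7429/220755666 - sqrt(4498)/441511332 ≈ 3.3501e-5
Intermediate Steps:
1/(29716 + j(134, -2*k)) = 1/(29716 + sqrt(134**2 + (-2*3)**2)) = 1/(29716 + sqrt(17956 + (-6)**2)) = 1/(29716 + sqrt(17956 + 36)) = 1/(29716 + sqrt(17992)) = 1/(29716 + 2*sqrt(4498))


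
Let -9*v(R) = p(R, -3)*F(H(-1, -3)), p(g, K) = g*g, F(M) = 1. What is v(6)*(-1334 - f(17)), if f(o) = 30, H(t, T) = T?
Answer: 5456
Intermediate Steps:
p(g, K) = g²
v(R) = -R²/9
v(6)*(-1334 - f(17)) = (-⅑*6²)*(-1334 - 1*30) = (-⅑*36)*(-1334 - 30) = -4*(-1364) = 5456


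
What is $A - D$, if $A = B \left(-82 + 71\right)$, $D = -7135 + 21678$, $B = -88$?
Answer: $-13575$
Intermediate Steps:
$D = 14543$
$A = 968$ ($A = - 88 \left(-82 + 71\right) = \left(-88\right) \left(-11\right) = 968$)
$A - D = 968 - 14543 = -13575$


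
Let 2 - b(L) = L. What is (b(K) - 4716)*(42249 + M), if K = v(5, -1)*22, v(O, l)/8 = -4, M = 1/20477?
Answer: -3469182423740/20477 ≈ -1.6942e+8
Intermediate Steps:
M = 1/20477 ≈ 4.8835e-5
v(O, l) = -32 (v(O, l) = 8*(-4) = -32)
K = -704 (K = -32*22 = -704)
b(L) = 2 - L
(b(K) - 4716)*(42249 + M) = ((2 - 1*(-704)) - 4716)*(42249 + 1/20477) = ((2 + 704) - 4716)*(865132774/20477) = (706 - 4716)*(865132774/20477) = -4010*865132774/20477 = -3469182423740/20477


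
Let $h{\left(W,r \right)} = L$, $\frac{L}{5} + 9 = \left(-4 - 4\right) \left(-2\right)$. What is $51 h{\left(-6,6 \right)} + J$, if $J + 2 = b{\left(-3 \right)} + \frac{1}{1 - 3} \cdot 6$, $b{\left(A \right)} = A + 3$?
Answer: $1780$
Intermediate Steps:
$L = 35$ ($L = -45 + 5 \left(-4 - 4\right) \left(-2\right) = -45 + 5 \left(\left(-8\right) \left(-2\right)\right) = -45 + 5 \cdot 16 = -45 + 80 = 35$)
$b{\left(A \right)} = 3 + A$
$h{\left(W,r \right)} = 35$
$J = -5$ ($J = -2 + \left(\left(3 - 3\right) + \frac{1}{1 - 3} \cdot 6\right) = -2 + \left(0 + \frac{1}{-2} \cdot 6\right) = -2 + \left(0 - 3\right) = -2 - 3 = -5$)
$51 h{\left(-6,6 \right)} + J = 51 \cdot 35 - 5 = 1785 - 5 = 1780$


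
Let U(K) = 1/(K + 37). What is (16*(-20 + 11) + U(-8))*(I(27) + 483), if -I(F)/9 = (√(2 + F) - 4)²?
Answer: -325650/29 - 300600*√29/29 ≈ -67049.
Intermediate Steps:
I(F) = -9*(-4 + √(2 + F))² (I(F) = -9*(√(2 + F) - 4)² = -9*(-4 + √(2 + F))²)
U(K) = 1/(37 + K)
(16*(-20 + 11) + U(-8))*(I(27) + 483) = (16*(-20 + 11) + 1/(37 - 8))*(-9*(-4 + √(2 + 27))² + 483) = (16*(-9) + 1/29)*(-9*(-4 + √29)² + 483) = (-144 + 1/29)*(483 - 9*(-4 + √29)²) = -4175*(483 - 9*(-4 + √29)²)/29 = -2016525/29 + 37575*(-4 + √29)²/29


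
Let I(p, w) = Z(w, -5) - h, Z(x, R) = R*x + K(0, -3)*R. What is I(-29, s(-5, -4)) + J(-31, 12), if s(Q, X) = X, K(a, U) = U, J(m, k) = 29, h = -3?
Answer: 67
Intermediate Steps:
Z(x, R) = -3*R + R*x (Z(x, R) = R*x - 3*R = -3*R + R*x)
I(p, w) = 18 - 5*w (I(p, w) = -5*(-3 + w) - 1*(-3) = (15 - 5*w) + 3 = 18 - 5*w)
I(-29, s(-5, -4)) + J(-31, 12) = (18 - 5*(-4)) + 29 = (18 + 20) + 29 = 38 + 29 = 67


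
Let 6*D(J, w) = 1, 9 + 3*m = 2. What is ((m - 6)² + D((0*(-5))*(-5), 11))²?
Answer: 1570009/324 ≈ 4845.7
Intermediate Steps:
m = -7/3 (m = -3 + (⅓)*2 = -3 + ⅔ = -7/3 ≈ -2.3333)
D(J, w) = ⅙ (D(J, w) = (⅙)*1 = ⅙)
((m - 6)² + D((0*(-5))*(-5), 11))² = ((-7/3 - 6)² + ⅙)² = ((-25/3)² + ⅙)² = (625/9 + ⅙)² = (1253/18)² = 1570009/324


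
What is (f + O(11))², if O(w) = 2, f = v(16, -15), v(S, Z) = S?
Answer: 324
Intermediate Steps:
f = 16
(f + O(11))² = (16 + 2)² = 18² = 324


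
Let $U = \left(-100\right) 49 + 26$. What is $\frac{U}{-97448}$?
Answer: $\frac{2437}{48724} \approx 0.050016$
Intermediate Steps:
$U = -4874$ ($U = -4900 + 26 = -4874$)
$\frac{U}{-97448} = - \frac{4874}{-97448} = \left(-4874\right) \left(- \frac{1}{97448}\right) = \frac{2437}{48724}$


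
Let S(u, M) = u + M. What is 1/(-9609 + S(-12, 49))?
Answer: -1/9572 ≈ -0.00010447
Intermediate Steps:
S(u, M) = M + u
1/(-9609 + S(-12, 49)) = 1/(-9609 + (49 - 12)) = 1/(-9609 + 37) = 1/(-9572) = -1/9572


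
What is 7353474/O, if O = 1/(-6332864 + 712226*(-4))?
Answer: -67517892262032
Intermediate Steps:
O = -1/9181768 (O = 1/(-6332864 - 2848904) = 1/(-9181768) = -1/9181768 ≈ -1.0891e-7)
7353474/O = 7353474/(-1/9181768) = 7353474*(-9181768) = -67517892262032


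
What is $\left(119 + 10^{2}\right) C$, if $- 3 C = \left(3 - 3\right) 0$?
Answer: $0$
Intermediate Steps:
$C = 0$ ($C = - \frac{\left(3 - 3\right) 0}{3} = - \frac{0 \cdot 0}{3} = \left(- \frac{1}{3}\right) 0 = 0$)
$\left(119 + 10^{2}\right) C = \left(119 + 10^{2}\right) 0 = \left(119 + 100\right) 0 = 219 \cdot 0 = 0$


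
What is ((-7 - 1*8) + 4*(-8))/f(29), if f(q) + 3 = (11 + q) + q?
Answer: -47/66 ≈ -0.71212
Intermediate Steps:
f(q) = 8 + 2*q (f(q) = -3 + ((11 + q) + q) = -3 + (11 + 2*q) = 8 + 2*q)
((-7 - 1*8) + 4*(-8))/f(29) = ((-7 - 1*8) + 4*(-8))/(8 + 2*29) = ((-7 - 8) - 32)/(8 + 58) = (-15 - 32)/66 = -47*1/66 = -47/66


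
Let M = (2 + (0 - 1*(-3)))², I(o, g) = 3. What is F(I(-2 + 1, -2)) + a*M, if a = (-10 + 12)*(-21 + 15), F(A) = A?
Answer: -297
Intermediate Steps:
a = -12 (a = 2*(-6) = -12)
M = 25 (M = (2 + (0 + 3))² = (2 + 3)² = 5² = 25)
F(I(-2 + 1, -2)) + a*M = 3 - 12*25 = 3 - 300 = -297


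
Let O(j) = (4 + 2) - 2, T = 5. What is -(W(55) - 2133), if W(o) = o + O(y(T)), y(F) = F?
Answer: 2074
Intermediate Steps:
O(j) = 4 (O(j) = 6 - 2 = 4)
W(o) = 4 + o (W(o) = o + 4 = 4 + o)
-(W(55) - 2133) = -((4 + 55) - 2133) = -(59 - 2133) = -1*(-2074) = 2074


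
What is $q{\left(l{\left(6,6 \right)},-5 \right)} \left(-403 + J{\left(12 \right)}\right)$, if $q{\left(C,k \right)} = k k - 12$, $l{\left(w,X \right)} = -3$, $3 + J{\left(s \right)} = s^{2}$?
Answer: $-3406$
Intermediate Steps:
$J{\left(s \right)} = -3 + s^{2}$
$q{\left(C,k \right)} = -12 + k^{2}$ ($q{\left(C,k \right)} = k^{2} - 12 = -12 + k^{2}$)
$q{\left(l{\left(6,6 \right)},-5 \right)} \left(-403 + J{\left(12 \right)}\right) = \left(-12 + \left(-5\right)^{2}\right) \left(-403 - \left(3 - 12^{2}\right)\right) = \left(-12 + 25\right) \left(-403 + \left(-3 + 144\right)\right) = 13 \left(-403 + 141\right) = 13 \left(-262\right) = -3406$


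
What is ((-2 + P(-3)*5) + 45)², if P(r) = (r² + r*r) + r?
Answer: 13924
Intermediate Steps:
P(r) = r + 2*r² (P(r) = (r² + r²) + r = 2*r² + r = r + 2*r²)
((-2 + P(-3)*5) + 45)² = ((-2 - 3*(1 + 2*(-3))*5) + 45)² = ((-2 - 3*(1 - 6)*5) + 45)² = ((-2 - 3*(-5)*5) + 45)² = ((-2 + 15*5) + 45)² = ((-2 + 75) + 45)² = (73 + 45)² = 118² = 13924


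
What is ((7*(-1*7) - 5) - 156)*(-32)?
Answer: 6720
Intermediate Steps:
((7*(-1*7) - 5) - 156)*(-32) = ((7*(-7) - 5) - 156)*(-32) = ((-49 - 5) - 156)*(-32) = (-54 - 156)*(-32) = -210*(-32) = 6720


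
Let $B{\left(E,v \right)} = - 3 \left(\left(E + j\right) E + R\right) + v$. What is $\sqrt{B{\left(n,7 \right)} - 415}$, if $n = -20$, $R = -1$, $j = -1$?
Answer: $3 i \sqrt{185} \approx 40.804 i$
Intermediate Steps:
$B{\left(E,v \right)} = 3 + v - 3 E \left(-1 + E\right)$ ($B{\left(E,v \right)} = - 3 \left(\left(E - 1\right) E - 1\right) + v = - 3 \left(\left(-1 + E\right) E - 1\right) + v = - 3 \left(E \left(-1 + E\right) - 1\right) + v = - 3 \left(-1 + E \left(-1 + E\right)\right) + v = \left(3 - 3 E \left(-1 + E\right)\right) + v = 3 + v - 3 E \left(-1 + E\right)$)
$\sqrt{B{\left(n,7 \right)} - 415} = \sqrt{\left(3 + 7 - 3 \left(-20\right)^{2} + 3 \left(-20\right)\right) - 415} = \sqrt{\left(3 + 7 - 1200 - 60\right) - 415} = \sqrt{-1250 - 415} = \sqrt{-1665} = 3 i \sqrt{185}$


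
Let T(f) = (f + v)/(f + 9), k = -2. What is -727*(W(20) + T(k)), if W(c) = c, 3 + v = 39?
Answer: -126498/7 ≈ -18071.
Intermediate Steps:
v = 36 (v = -3 + 39 = 36)
T(f) = (36 + f)/(9 + f) (T(f) = (f + 36)/(f + 9) = (36 + f)/(9 + f))
-727*(W(20) + T(k)) = -727*(20 + (36 - 2)/(9 - 2)) = -727*(20 + 34/7) = -727*174/7 = -126498/7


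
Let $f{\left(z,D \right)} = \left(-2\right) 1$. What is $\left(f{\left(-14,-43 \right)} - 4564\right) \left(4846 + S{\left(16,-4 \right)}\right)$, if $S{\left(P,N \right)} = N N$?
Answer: $-22199892$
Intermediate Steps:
$f{\left(z,D \right)} = -2$
$S{\left(P,N \right)} = N^{2}$
$\left(f{\left(-14,-43 \right)} - 4564\right) \left(4846 + S{\left(16,-4 \right)}\right) = \left(-2 - 4564\right) \left(4846 + \left(-4\right)^{2}\right) = - 4566 \left(4846 + 16\right) = \left(-4566\right) 4862 = -22199892$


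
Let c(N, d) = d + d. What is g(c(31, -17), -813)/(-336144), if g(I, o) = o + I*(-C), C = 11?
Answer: 439/336144 ≈ 0.0013060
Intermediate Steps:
c(N, d) = 2*d
g(I, o) = o - 11*I (g(I, o) = o + I*(-1*11) = o + I*(-11) = o - 11*I)
g(c(31, -17), -813)/(-336144) = (-813 - 22*(-17))/(-336144) = (-813 - 11*(-34))*(-1/336144) = (-813 + 374)*(-1/336144) = -439*(-1/336144) = 439/336144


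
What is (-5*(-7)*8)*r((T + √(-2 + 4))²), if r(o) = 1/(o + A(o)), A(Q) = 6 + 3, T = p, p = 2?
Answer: 4200/193 - 1120*√2/193 ≈ 13.555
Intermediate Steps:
T = 2
A(Q) = 9
r(o) = 1/(9 + o) (r(o) = 1/(o + 9) = 1/(9 + o))
(-5*(-7)*8)*r((T + √(-2 + 4))²) = (-5*(-7)*8)/(9 + (2 + √(-2 + 4))²) = (35*8)/(9 + (2 + √2)²) = 280/(9 + (2 + √2)²)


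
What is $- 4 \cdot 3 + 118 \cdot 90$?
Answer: $10608$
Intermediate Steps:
$- 4 \cdot 3 + 118 \cdot 90 = \left(-1\right) 12 + 10620 = -12 + 10620 = 10608$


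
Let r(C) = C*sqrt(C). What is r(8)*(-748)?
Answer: -11968*sqrt(2) ≈ -16925.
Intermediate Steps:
r(C) = C**(3/2)
r(8)*(-748) = 8**(3/2)*(-748) = (16*sqrt(2))*(-748) = -11968*sqrt(2)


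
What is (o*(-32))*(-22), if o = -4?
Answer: -2816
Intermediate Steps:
(o*(-32))*(-22) = -4*(-32)*(-22) = 128*(-22) = -2816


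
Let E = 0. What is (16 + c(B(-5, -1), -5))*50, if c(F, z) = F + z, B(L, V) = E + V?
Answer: 500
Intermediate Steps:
B(L, V) = V (B(L, V) = 0 + V = V)
(16 + c(B(-5, -1), -5))*50 = (16 + (-1 - 5))*50 = (16 - 6)*50 = 10*50 = 500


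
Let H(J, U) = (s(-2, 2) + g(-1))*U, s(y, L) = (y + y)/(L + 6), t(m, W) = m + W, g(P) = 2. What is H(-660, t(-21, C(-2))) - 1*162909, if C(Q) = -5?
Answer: -162948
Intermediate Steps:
t(m, W) = W + m
s(y, L) = 2*y/(6 + L) (s(y, L) = (2*y)/(6 + L) = 2*y/(6 + L))
H(J, U) = 3*U/2 (H(J, U) = (2*(-2)/(6 + 2) + 2)*U = (2*(-2)/8 + 2)*U = (2*(-2)*(⅛) + 2)*U = (-½ + 2)*U = 3*U/2)
H(-660, t(-21, C(-2))) - 1*162909 = 3*(-5 - 21)/2 - 1*162909 = (3/2)*(-26) - 162909 = -39 - 162909 = -162948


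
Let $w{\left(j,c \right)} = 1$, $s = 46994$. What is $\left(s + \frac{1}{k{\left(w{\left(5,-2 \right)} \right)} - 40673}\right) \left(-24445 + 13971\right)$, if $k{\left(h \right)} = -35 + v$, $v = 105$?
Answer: $- \frac{19985411968594}{40603} \approx -4.9222 \cdot 10^{8}$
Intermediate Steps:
$k{\left(h \right)} = 70$ ($k{\left(h \right)} = -35 + 105 = 70$)
$\left(s + \frac{1}{k{\left(w{\left(5,-2 \right)} \right)} - 40673}\right) \left(-24445 + 13971\right) = \left(46994 + \frac{1}{70 - 40673}\right) \left(-24445 + 13971\right) = \left(46994 + \frac{1}{-40603}\right) \left(-10474\right) = \left(46994 - \frac{1}{40603}\right) \left(-10474\right) = \frac{1908097381}{40603} \left(-10474\right) = - \frac{19985411968594}{40603}$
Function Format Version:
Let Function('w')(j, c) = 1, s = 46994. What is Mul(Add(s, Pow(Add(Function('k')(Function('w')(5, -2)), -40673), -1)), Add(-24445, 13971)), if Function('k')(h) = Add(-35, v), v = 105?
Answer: Rational(-19985411968594, 40603) ≈ -4.9222e+8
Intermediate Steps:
Function('k')(h) = 70 (Function('k')(h) = Add(-35, 105) = 70)
Mul(Add(s, Pow(Add(Function('k')(Function('w')(5, -2)), -40673), -1)), Add(-24445, 13971)) = Mul(Add(46994, Pow(Add(70, -40673), -1)), Add(-24445, 13971)) = Mul(Add(46994, Pow(-40603, -1)), -10474) = Mul(Add(46994, Rational(-1, 40603)), -10474) = Mul(Rational(1908097381, 40603), -10474) = Rational(-19985411968594, 40603)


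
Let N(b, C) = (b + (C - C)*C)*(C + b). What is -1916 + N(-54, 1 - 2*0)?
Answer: 946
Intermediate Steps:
N(b, C) = b*(C + b) (N(b, C) = (b + 0*C)*(C + b) = (b + 0)*(C + b) = b*(C + b))
-1916 + N(-54, 1 - 2*0) = -1916 - 54*((1 - 2*0) - 54) = -1916 - 54*((1 + 0) - 54) = -1916 - 54*(1 - 54) = -1916 - 54*(-53) = -1916 + 2862 = 946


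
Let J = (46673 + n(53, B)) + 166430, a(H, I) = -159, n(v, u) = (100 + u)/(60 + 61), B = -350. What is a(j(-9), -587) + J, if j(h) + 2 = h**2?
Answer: 25765974/121 ≈ 2.1294e+5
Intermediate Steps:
j(h) = -2 + h**2
n(v, u) = 100/121 + u/121 (n(v, u) = (100 + u)/121 = (100 + u)*(1/121) = 100/121 + u/121)
J = 25785213/121 (J = (46673 + (100/121 + (1/121)*(-350))) + 166430 = (46673 + (100/121 - 350/121)) + 166430 = (46673 - 250/121) + 166430 = 5647183/121 + 166430 = 25785213/121 ≈ 2.1310e+5)
a(j(-9), -587) + J = -159 + 25785213/121 = 25765974/121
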